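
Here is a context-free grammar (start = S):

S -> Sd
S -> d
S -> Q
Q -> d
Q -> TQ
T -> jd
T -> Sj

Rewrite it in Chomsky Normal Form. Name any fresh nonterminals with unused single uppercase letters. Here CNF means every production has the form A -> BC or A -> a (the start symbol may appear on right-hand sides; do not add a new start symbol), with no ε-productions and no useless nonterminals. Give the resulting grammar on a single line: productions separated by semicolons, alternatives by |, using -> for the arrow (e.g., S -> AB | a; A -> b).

No ε-productions.
After unit-elimination: S -> d | Sd | TQ; Q -> d | TQ; T -> Sj | jd.
TERM: introduce A -> d, B -> j and substitute in every rule of length ≥2.

S -> d | SA | TQ; A -> d; B -> j; Q -> d | TQ; T -> BA | SB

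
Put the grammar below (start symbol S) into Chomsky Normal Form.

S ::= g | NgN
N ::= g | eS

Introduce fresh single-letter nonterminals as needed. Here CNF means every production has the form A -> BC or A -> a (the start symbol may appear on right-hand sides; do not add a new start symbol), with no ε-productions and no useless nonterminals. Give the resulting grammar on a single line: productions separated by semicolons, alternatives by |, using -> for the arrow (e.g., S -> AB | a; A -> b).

S -> g | NC; A -> e; B -> g; C -> BN; N -> g | AS

No ε-productions.
No unit productions to eliminate.
TERM: introduce A -> e, B -> g and substitute in every rule of length ≥2.
BIN: S -> NBN becomes S -> NC, C -> BN.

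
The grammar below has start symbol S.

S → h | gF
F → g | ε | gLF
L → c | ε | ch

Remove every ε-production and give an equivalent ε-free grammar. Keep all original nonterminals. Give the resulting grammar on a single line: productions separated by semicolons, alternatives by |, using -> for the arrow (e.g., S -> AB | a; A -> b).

Nullable set: {F, L}.
S -> gF: F nullable, giving g | gF.
Drop F -> ε.
F -> gLF: L, F nullable, giving g | gF | gL | gLF.
Drop L -> ε.
Unchanged (no nullable symbols): S -> h; F -> g; L -> c; L -> ch.

S -> g | h | gF; F -> g | gF | gL | gLF; L -> c | ch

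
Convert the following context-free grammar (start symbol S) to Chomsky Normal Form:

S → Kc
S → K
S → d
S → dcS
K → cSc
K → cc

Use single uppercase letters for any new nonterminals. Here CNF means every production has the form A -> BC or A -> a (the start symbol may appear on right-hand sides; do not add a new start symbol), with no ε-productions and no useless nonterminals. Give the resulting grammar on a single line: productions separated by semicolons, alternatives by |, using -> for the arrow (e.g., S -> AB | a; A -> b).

No ε-productions.
After unit-elimination: S -> d | Kc | cc | cSc | dcS; K -> cc | cSc.
TERM: introduce A -> c, B -> d and substitute in every rule of length ≥2.
BIN: K -> ASA becomes K -> AC, C -> SA; S -> ASA becomes S -> AD, D -> SA; S -> BAS becomes S -> BE, E -> AS.

S -> d | AA | AD | BE | KA; A -> c; B -> d; C -> SA; D -> SA; E -> AS; K -> AA | AC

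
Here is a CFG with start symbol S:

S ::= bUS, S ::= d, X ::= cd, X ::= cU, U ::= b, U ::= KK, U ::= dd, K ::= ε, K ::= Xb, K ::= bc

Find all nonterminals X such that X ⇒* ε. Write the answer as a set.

{K, U}

Directly nullable (have an ε-rule): {K}.
U is nullable via U -> KK (every symbol on the right is already known nullable).
Not nullable: S, X — each has a terminal in every rule's right-hand side or depends on a non-nullable symbol.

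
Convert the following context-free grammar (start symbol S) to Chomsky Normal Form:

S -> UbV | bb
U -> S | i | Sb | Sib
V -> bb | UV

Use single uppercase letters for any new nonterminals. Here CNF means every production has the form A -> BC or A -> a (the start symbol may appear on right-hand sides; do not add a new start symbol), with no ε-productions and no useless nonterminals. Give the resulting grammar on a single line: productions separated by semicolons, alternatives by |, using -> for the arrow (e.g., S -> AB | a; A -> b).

No ε-productions.
After unit-elimination: S -> bb | UbV; U -> i | Sb | bb | Sib | UbV; V -> UV | bb.
TERM: introduce A -> b, B -> i and substitute in every rule of length ≥2.
BIN: S -> UAV becomes S -> UC, C -> AV; U -> SBA becomes U -> SD, D -> BA; U -> UAV becomes U -> UE, E -> AV.

S -> AA | UC; A -> b; B -> i; C -> AV; D -> BA; E -> AV; U -> i | AA | SA | SD | UE; V -> AA | UV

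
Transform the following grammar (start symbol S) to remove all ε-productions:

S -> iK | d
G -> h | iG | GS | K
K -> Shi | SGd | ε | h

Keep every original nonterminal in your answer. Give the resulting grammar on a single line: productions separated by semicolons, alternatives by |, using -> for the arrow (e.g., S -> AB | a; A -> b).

S -> d | i | iK; G -> K | S | h | i | GS | iG; K -> h | Sd | SGd | Shi

Nullable set: {G, K}.
S -> iK: K nullable, giving i | iK.
G -> GS: G nullable, giving GS | S.
G -> K: K nullable, giving K.
G -> iG: G nullable, giving i | iG.
Drop K -> ε.
K -> SGd: G nullable, giving SGd | Sd.
Unchanged (no nullable symbols): S -> d; G -> h; K -> Shi; K -> h.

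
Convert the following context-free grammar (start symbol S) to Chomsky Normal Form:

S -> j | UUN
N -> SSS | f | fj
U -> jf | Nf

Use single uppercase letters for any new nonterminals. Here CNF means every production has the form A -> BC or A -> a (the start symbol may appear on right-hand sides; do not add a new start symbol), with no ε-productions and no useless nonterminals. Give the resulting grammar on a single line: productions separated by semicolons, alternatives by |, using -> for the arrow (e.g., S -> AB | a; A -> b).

S -> j | UD; A -> f; B -> j; C -> SS; D -> UN; N -> f | AB | SC; U -> BA | NA

No ε-productions.
No unit productions to eliminate.
TERM: introduce A -> f, B -> j and substitute in every rule of length ≥2.
BIN: N -> SSS becomes N -> SC, C -> SS; S -> UUN becomes S -> UD, D -> UN.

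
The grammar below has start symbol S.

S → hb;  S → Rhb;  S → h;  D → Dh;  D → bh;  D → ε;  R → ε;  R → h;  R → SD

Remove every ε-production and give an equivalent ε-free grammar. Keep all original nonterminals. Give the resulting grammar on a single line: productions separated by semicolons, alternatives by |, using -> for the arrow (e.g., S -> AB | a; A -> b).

Nullable set: {D, R}.
S -> Rhb: R nullable, giving Rhb | hb.
Drop D -> ε.
D -> Dh: D nullable, giving Dh | h.
Drop R -> ε.
R -> SD: D nullable, giving S | SD.
Unchanged (no nullable symbols): S -> h; S -> hb; D -> bh; R -> h.

S -> h | hb | Rhb; D -> h | Dh | bh; R -> S | h | SD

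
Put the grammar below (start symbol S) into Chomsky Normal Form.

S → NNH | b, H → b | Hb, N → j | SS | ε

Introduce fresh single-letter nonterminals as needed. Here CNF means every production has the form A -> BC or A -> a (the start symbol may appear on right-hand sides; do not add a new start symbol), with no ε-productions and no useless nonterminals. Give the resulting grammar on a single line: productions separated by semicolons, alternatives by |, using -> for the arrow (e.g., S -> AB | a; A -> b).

Nullable: {N}; after ε-elimination: S -> H | b | NH | NNH; H -> b | Hb; N -> j | SS.
After unit-elimination: S -> b | Hb | NH | NNH; H -> b | Hb; N -> j | SS.
TERM: introduce A -> b and substitute in every rule of length ≥2.
BIN: S -> NNH becomes S -> NB, B -> NH.

S -> b | HA | NB | NH; A -> b; B -> NH; H -> b | HA; N -> j | SS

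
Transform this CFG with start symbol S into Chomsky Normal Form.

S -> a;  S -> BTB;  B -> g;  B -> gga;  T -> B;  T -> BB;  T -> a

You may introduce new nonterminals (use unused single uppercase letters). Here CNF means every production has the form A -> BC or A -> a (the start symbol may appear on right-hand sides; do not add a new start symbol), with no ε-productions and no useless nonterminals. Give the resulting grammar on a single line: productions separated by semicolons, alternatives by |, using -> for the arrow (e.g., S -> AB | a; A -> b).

S -> a | BE; A -> g; B -> g | AD; C -> a; D -> AC; E -> TB; F -> AC; T -> a | g | AF | BB

No ε-productions.
After unit-elimination: S -> a | BTB; B -> g | gga; T -> a | g | BB | gga.
TERM: introduce C -> a, A -> g and substitute in every rule of length ≥2.
BIN: B -> AAC becomes B -> AD, D -> AC; S -> BTB becomes S -> BE, E -> TB; T -> AAC becomes T -> AF, F -> AC.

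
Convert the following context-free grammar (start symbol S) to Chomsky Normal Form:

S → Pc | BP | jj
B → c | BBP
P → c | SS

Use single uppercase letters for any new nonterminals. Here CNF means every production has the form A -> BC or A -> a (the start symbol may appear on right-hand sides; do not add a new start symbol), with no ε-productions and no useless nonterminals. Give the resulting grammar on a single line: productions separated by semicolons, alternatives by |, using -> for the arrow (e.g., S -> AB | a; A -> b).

S -> BP | CC | PA; A -> c; B -> c | BD; C -> j; D -> BP; P -> c | SS

No ε-productions.
No unit productions to eliminate.
TERM: introduce A -> c, C -> j and substitute in every rule of length ≥2.
BIN: B -> BBP becomes B -> BD, D -> BP.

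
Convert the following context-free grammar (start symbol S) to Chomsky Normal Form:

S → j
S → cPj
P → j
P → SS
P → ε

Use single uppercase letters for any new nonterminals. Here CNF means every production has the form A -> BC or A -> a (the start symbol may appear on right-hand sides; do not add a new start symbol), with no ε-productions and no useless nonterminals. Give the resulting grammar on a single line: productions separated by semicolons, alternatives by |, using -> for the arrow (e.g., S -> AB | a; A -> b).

Nullable: {P}; after ε-elimination: S -> j | cj | cPj; P -> j | SS.
No unit productions to eliminate.
TERM: introduce A -> c, B -> j and substitute in every rule of length ≥2.
BIN: S -> APB becomes S -> AC, C -> PB.

S -> j | AB | AC; A -> c; B -> j; C -> PB; P -> j | SS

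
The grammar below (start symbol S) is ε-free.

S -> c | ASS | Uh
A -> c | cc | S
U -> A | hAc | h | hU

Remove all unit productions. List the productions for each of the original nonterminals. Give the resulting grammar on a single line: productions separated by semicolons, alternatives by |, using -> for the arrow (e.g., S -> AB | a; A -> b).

S -> c | Uh | ASS; A -> c | Uh | cc | ASS; U -> c | h | Uh | cc | hU | ASS | hAc

Unit productions: A->S, U->A.
Unit pairs (A ⇒* B via units): (A,S), (U,A), (U,S).
S: inherits non-unit rules of {S} → ASS | Uh | c.
A: inherits non-unit rules of {A, S} → ASS | Uh | c | cc.
U: inherits non-unit rules of {A, S, U} → ASS | Uh | c | cc | h | hAc | hU.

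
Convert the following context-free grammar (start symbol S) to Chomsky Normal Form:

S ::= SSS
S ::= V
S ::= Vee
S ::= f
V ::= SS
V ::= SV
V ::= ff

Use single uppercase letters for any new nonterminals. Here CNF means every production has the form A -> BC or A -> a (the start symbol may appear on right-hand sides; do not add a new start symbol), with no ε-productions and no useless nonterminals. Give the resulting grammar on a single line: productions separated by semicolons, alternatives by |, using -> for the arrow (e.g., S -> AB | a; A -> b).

No ε-productions.
After unit-elimination: S -> f | SS | SV | ff | SSS | Vee; V -> SS | SV | ff.
TERM: introduce A -> e, B -> f and substitute in every rule of length ≥2.
BIN: S -> SSS becomes S -> SC, C -> SS; S -> VAA becomes S -> VD, D -> AA.

S -> f | BB | SC | SS | SV | VD; A -> e; B -> f; C -> SS; D -> AA; V -> BB | SS | SV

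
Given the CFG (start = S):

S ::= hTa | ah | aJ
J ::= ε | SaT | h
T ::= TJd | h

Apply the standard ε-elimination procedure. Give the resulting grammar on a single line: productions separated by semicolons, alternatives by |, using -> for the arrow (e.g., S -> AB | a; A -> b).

Nullable set: {J}.
S -> aJ: J nullable, giving a | aJ.
Drop J -> ε.
T -> TJd: J nullable, giving TJd | Td.
Unchanged (no nullable symbols): S -> ah; S -> hTa; J -> SaT; J -> h; T -> h.

S -> a | aJ | ah | hTa; J -> h | SaT; T -> h | Td | TJd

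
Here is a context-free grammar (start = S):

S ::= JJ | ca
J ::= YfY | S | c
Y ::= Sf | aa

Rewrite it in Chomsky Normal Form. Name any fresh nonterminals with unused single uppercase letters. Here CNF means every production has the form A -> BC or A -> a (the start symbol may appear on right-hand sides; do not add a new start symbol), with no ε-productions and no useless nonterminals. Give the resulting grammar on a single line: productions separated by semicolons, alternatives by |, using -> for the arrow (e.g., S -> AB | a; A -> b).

No ε-productions.
After unit-elimination: S -> JJ | ca; J -> c | JJ | ca | YfY; Y -> Sf | aa.
TERM: introduce C -> a, B -> c, A -> f and substitute in every rule of length ≥2.
BIN: J -> YAY becomes J -> YD, D -> AY.

S -> BC | JJ; A -> f; B -> c; C -> a; D -> AY; J -> c | BC | JJ | YD; Y -> CC | SA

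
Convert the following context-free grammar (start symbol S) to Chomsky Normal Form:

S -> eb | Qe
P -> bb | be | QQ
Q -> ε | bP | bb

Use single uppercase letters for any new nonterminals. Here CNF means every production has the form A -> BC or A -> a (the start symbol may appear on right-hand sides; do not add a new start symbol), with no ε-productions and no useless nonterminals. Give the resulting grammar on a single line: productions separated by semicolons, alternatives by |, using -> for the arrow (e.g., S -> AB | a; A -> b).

Nullable: {P, Q}; after ε-elimination: S -> e | Qe | eb; P -> Q | QQ | bb | be; Q -> b | bP | bb.
After unit-elimination: S -> e | Qe | eb; P -> b | QQ | bP | bb | be; Q -> b | bP | bb.
TERM: introduce A -> b, B -> e and substitute in every rule of length ≥2.

S -> e | BA | QB; A -> b; B -> e; P -> b | AA | AB | AP | QQ; Q -> b | AA | AP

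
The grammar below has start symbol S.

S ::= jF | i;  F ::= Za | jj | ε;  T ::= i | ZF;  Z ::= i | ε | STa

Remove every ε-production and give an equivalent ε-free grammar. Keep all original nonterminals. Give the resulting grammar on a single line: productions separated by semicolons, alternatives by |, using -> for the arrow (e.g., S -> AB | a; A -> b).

Nullable set: {F, T, Z}.
S -> jF: F nullable, giving j | jF.
Drop F -> ε.
F -> Za: Z nullable, giving Za | a.
T -> ZF: Z, F nullable, giving F | Z | ZF.
Drop Z -> ε.
Z -> STa: T nullable, giving STa | Sa.
Unchanged (no nullable symbols): S -> i; F -> jj; T -> i; Z -> i.

S -> i | j | jF; F -> a | Za | jj; T -> F | Z | i | ZF; Z -> i | Sa | STa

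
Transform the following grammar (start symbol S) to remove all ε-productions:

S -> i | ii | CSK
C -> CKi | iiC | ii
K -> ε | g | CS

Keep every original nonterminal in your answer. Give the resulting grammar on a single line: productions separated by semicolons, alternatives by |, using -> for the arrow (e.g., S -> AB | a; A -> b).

S -> i | CS | ii | CSK; C -> Ci | ii | CKi | iiC; K -> g | CS

Nullable set: {K}.
S -> CSK: K nullable, giving CS | CSK.
C -> CKi: K nullable, giving CKi | Ci.
Drop K -> ε.
Unchanged (no nullable symbols): S -> i; S -> ii; C -> ii; C -> iiC; K -> CS; K -> g.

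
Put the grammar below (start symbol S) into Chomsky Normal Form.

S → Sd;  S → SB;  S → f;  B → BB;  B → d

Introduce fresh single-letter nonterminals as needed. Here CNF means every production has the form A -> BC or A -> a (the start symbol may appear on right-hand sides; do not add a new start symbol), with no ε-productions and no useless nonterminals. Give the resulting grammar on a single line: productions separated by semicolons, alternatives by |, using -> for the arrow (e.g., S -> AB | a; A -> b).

S -> f | SA | SB; A -> d; B -> d | BB

No ε-productions.
No unit productions to eliminate.
TERM: introduce A -> d and substitute in every rule of length ≥2.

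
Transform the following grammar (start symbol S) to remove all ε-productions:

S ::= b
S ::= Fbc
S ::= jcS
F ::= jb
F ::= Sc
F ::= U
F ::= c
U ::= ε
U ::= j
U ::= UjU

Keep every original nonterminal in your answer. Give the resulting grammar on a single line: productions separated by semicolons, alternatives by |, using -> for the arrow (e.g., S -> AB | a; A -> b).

S -> b | bc | Fbc | jcS; F -> U | c | Sc | jb; U -> j | Uj | jU | UjU

Nullable set: {F, U}.
S -> Fbc: F nullable, giving Fbc | bc.
F -> U: U nullable, giving U.
Drop U -> ε.
U -> UjU: U, U nullable, giving Uj | UjU | j | jU.
Unchanged (no nullable symbols): S -> b; S -> jcS; F -> Sc; F -> c; F -> jb; U -> j.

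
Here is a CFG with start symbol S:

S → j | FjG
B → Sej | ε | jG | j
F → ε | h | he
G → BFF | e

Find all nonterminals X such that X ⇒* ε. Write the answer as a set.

{B, F, G}

Directly nullable (have an ε-rule): {B, F}.
G is nullable via G -> BFF (every symbol on the right is already known nullable).
Not nullable: S — each has a terminal in every rule's right-hand side or depends on a non-nullable symbol.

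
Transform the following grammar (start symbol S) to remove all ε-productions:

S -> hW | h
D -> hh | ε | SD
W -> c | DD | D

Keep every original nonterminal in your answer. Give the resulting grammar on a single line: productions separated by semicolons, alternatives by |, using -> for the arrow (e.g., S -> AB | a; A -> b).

S -> h | hW; D -> S | SD | hh; W -> D | c | DD

Nullable set: {D, W}.
S -> hW: W nullable, giving h | hW.
Drop D -> ε.
D -> SD: D nullable, giving S | SD.
W -> D: D nullable, giving D.
W -> DD: D, D nullable, giving D | DD.
Unchanged (no nullable symbols): S -> h; D -> hh; W -> c.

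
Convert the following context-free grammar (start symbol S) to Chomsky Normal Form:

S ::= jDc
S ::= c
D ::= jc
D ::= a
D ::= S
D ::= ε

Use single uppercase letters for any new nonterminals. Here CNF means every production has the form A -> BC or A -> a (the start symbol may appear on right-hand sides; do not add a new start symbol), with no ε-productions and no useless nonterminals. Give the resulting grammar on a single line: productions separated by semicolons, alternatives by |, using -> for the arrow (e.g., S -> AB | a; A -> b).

S -> c | AB | AE; A -> j; B -> c; C -> DB; D -> a | c | AB | AC; E -> DB

Nullable: {D}; after ε-elimination: S -> c | jc | jDc; D -> S | a | jc.
After unit-elimination: S -> c | jc | jDc; D -> a | c | jc | jDc.
TERM: introduce B -> c, A -> j and substitute in every rule of length ≥2.
BIN: D -> ADB becomes D -> AC, C -> DB; S -> ADB becomes S -> AE, E -> DB.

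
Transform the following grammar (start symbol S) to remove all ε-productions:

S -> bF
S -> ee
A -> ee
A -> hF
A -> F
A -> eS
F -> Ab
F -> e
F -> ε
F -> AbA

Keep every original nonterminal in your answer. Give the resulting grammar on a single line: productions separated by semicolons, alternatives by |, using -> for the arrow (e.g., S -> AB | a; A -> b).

S -> b | bF | ee; A -> F | h | eS | ee | hF; F -> b | e | Ab | bA | AbA

Nullable set: {A, F}.
S -> bF: F nullable, giving b | bF.
A -> F: F nullable, giving F.
A -> hF: F nullable, giving h | hF.
Drop F -> ε.
F -> Ab: A nullable, giving Ab | b.
F -> AbA: A, A nullable, giving Ab | AbA | b | bA.
Unchanged (no nullable symbols): S -> ee; A -> eS; A -> ee; F -> e.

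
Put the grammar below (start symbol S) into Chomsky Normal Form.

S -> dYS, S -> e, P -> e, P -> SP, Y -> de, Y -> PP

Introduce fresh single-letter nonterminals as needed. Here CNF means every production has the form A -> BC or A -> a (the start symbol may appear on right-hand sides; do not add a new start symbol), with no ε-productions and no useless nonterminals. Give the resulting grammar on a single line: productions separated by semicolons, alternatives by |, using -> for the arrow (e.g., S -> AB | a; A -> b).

No ε-productions.
No unit productions to eliminate.
TERM: introduce A -> d, B -> e and substitute in every rule of length ≥2.
BIN: S -> AYS becomes S -> AC, C -> YS.

S -> e | AC; A -> d; B -> e; C -> YS; P -> e | SP; Y -> AB | PP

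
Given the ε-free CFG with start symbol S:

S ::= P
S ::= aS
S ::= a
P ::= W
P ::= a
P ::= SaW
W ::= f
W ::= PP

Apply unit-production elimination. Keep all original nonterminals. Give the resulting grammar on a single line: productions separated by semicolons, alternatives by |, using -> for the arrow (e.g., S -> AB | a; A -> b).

S -> a | f | PP | aS | SaW; P -> a | f | PP | SaW; W -> f | PP

Unit productions: P->W, S->P.
Unit pairs (A ⇒* B via units): (P,W), (S,P), (S,W).
S: inherits non-unit rules of {P, S, W} → PP | SaW | a | aS | f.
P: inherits non-unit rules of {P, W} → PP | SaW | a | f.
W: inherits non-unit rules of {W} → PP | f.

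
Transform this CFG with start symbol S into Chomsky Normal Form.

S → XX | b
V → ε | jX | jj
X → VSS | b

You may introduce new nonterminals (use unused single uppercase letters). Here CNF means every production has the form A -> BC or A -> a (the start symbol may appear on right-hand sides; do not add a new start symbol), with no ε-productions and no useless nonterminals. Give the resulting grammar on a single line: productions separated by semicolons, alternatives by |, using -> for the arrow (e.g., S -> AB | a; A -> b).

S -> b | XX; A -> j; B -> SS; V -> AA | AX; X -> b | SS | VB

Nullable: {V}; after ε-elimination: S -> b | XX; V -> jX | jj; X -> b | SS | VSS.
No unit productions to eliminate.
TERM: introduce A -> j and substitute in every rule of length ≥2.
BIN: X -> VSS becomes X -> VB, B -> SS.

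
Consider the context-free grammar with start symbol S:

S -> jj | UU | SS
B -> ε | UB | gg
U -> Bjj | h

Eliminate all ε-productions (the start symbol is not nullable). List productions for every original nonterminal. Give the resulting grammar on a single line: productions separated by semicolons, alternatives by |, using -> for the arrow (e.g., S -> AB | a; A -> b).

S -> SS | UU | jj; B -> U | UB | gg; U -> h | jj | Bjj

Nullable set: {B}.
Drop B -> ε.
B -> UB: B nullable, giving U | UB.
U -> Bjj: B nullable, giving Bjj | jj.
Unchanged (no nullable symbols): S -> SS; S -> UU; S -> jj; B -> gg; U -> h.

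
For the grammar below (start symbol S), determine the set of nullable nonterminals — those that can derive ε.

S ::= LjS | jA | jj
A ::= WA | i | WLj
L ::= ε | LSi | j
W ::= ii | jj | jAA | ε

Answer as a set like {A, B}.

{L, W}

Directly nullable (have an ε-rule): {L, W}.
Not nullable: A, S — each has a terminal in every rule's right-hand side or depends on a non-nullable symbol.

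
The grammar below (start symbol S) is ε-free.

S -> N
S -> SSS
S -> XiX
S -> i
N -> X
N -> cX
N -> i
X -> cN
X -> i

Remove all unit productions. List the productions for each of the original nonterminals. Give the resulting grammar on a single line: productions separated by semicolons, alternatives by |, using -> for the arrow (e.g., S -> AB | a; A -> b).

Unit productions: N->X, S->N.
Unit pairs (A ⇒* B via units): (N,X), (S,N), (S,X).
S: inherits non-unit rules of {N, S, X} → SSS | XiX | cN | cX | i.
N: inherits non-unit rules of {N, X} → cN | cX | i.
X: inherits non-unit rules of {X} → cN | i.

S -> i | cN | cX | SSS | XiX; N -> i | cN | cX; X -> i | cN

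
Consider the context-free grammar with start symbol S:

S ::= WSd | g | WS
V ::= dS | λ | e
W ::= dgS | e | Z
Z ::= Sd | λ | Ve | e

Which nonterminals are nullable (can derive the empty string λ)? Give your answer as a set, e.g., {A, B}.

{V, W, Z}

Directly nullable (have an ε-rule): {V, Z}.
W is nullable via W -> Z (every symbol on the right is already known nullable).
Not nullable: S — each has a terminal in every rule's right-hand side or depends on a non-nullable symbol.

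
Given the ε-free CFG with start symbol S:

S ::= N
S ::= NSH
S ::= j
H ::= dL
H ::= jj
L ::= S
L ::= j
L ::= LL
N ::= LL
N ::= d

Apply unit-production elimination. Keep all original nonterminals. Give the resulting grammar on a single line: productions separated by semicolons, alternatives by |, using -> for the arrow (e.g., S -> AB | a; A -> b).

Unit productions: L->S, S->N.
Unit pairs (A ⇒* B via units): (L,N), (L,S), (S,N).
S: inherits non-unit rules of {N, S} → LL | NSH | d | j.
H: inherits non-unit rules of {H} → dL | jj.
L: inherits non-unit rules of {L, N, S} → LL | NSH | d | j.
N: inherits non-unit rules of {N} → LL | d.

S -> d | j | LL | NSH; H -> dL | jj; L -> d | j | LL | NSH; N -> d | LL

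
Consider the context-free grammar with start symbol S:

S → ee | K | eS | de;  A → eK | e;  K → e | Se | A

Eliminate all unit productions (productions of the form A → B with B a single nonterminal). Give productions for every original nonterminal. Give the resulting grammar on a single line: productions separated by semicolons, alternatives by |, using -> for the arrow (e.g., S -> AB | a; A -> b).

Unit productions: K->A, S->K.
Unit pairs (A ⇒* B via units): (K,A), (S,A), (S,K).
S: inherits non-unit rules of {A, K, S} → Se | de | e | eK | eS | ee.
A: inherits non-unit rules of {A} → e | eK.
K: inherits non-unit rules of {A, K} → Se | e | eK.

S -> e | Se | de | eK | eS | ee; A -> e | eK; K -> e | Se | eK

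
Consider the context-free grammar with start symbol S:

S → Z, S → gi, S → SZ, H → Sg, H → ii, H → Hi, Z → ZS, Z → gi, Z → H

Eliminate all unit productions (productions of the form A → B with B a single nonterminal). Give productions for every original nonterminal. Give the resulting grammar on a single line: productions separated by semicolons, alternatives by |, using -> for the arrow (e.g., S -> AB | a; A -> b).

S -> Hi | SZ | Sg | ZS | gi | ii; H -> Hi | Sg | ii; Z -> Hi | Sg | ZS | gi | ii

Unit productions: S->Z, Z->H.
Unit pairs (A ⇒* B via units): (S,H), (S,Z), (Z,H).
S: inherits non-unit rules of {H, S, Z} → Hi | SZ | Sg | ZS | gi | ii.
H: inherits non-unit rules of {H} → Hi | Sg | ii.
Z: inherits non-unit rules of {H, Z} → Hi | Sg | ZS | gi | ii.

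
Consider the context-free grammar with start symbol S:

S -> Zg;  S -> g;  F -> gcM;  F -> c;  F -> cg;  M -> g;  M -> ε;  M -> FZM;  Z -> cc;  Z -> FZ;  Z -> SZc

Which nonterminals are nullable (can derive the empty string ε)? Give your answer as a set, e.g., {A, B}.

{M}

Directly nullable (have an ε-rule): {M}.
Not nullable: F, S, Z — each has a terminal in every rule's right-hand side or depends on a non-nullable symbol.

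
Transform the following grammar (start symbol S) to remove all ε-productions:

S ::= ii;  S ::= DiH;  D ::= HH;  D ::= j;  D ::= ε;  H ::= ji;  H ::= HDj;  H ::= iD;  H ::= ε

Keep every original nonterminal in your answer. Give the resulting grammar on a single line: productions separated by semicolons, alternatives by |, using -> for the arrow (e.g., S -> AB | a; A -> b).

S -> i | Di | iH | ii | DiH; D -> H | j | HH; H -> i | j | Dj | Hj | iD | ji | HDj

Nullable set: {D, H}.
S -> DiH: D, H nullable, giving Di | DiH | i | iH.
Drop D -> ε.
D -> HH: H, H nullable, giving H | HH.
Drop H -> ε.
H -> HDj: H, D nullable, giving Dj | HDj | Hj | j.
H -> iD: D nullable, giving i | iD.
Unchanged (no nullable symbols): S -> ii; D -> j; H -> ji.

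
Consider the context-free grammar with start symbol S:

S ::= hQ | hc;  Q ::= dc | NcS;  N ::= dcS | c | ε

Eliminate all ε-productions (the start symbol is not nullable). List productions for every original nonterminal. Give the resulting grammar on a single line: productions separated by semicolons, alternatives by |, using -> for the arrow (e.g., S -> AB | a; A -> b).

Nullable set: {N}.
Drop N -> ε.
Q -> NcS: N nullable, giving NcS | cS.
Unchanged (no nullable symbols): S -> hQ; S -> hc; N -> c; N -> dcS; Q -> dc.

S -> hQ | hc; N -> c | dcS; Q -> cS | dc | NcS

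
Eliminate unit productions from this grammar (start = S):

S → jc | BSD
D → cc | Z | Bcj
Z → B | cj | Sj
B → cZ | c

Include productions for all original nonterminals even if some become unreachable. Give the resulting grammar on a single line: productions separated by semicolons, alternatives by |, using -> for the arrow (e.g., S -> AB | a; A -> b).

Unit productions: D->Z, Z->B.
Unit pairs (A ⇒* B via units): (D,B), (D,Z), (Z,B).
S: inherits non-unit rules of {S} → BSD | jc.
B: inherits non-unit rules of {B} → c | cZ.
D: inherits non-unit rules of {B, D, Z} → Bcj | Sj | c | cZ | cc | cj.
Z: inherits non-unit rules of {B, Z} → Sj | c | cZ | cj.

S -> jc | BSD; B -> c | cZ; D -> c | Sj | cZ | cc | cj | Bcj; Z -> c | Sj | cZ | cj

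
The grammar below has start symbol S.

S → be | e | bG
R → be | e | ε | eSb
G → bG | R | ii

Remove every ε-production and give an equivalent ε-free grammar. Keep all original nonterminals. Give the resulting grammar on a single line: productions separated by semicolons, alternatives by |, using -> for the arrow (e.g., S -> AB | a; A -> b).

S -> b | e | bG | be; G -> R | b | bG | ii; R -> e | be | eSb

Nullable set: {G, R}.
S -> bG: G nullable, giving b | bG.
G -> R: R nullable, giving R.
G -> bG: G nullable, giving b | bG.
Drop R -> ε.
Unchanged (no nullable symbols): S -> be; S -> e; G -> ii; R -> be; R -> e; R -> eSb.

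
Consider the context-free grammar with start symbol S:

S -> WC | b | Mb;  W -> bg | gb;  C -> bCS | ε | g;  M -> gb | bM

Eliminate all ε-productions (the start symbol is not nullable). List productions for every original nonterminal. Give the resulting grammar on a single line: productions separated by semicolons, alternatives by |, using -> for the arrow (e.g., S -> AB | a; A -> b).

S -> W | b | Mb | WC; C -> g | bS | bCS; M -> bM | gb; W -> bg | gb

Nullable set: {C}.
S -> WC: C nullable, giving W | WC.
Drop C -> ε.
C -> bCS: C nullable, giving bCS | bS.
Unchanged (no nullable symbols): S -> Mb; S -> b; C -> g; M -> bM; M -> gb; W -> bg; W -> gb.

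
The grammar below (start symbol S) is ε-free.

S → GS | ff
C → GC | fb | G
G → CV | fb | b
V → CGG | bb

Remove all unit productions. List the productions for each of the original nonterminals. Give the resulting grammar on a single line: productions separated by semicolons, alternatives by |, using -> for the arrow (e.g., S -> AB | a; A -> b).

S -> GS | ff; C -> b | CV | GC | fb; G -> b | CV | fb; V -> bb | CGG

Unit productions: C->G.
Unit pairs (A ⇒* B via units): (C,G).
S: inherits non-unit rules of {S} → GS | ff.
C: inherits non-unit rules of {C, G} → CV | GC | b | fb.
G: inherits non-unit rules of {G} → CV | b | fb.
V: inherits non-unit rules of {V} → CGG | bb.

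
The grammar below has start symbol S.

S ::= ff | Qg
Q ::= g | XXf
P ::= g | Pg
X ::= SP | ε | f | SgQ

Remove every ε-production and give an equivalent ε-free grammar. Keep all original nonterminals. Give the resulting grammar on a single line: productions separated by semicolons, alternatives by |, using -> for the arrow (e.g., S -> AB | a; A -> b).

S -> Qg | ff; P -> g | Pg; Q -> f | g | Xf | XXf; X -> f | SP | SgQ

Nullable set: {X}.
Q -> XXf: X, X nullable, giving XXf | Xf | f.
Drop X -> ε.
Unchanged (no nullable symbols): S -> Qg; S -> ff; P -> Pg; P -> g; Q -> g; X -> SP; X -> SgQ; X -> f.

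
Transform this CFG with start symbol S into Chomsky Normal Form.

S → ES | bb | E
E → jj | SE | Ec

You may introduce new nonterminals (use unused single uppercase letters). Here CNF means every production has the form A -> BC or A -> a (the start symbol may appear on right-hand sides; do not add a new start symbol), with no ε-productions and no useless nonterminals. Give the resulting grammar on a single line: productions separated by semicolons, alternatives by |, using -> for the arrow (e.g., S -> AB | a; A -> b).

S -> BB | CC | EA | ES | SE; A -> c; B -> j; C -> b; E -> BB | EA | SE

No ε-productions.
After unit-elimination: S -> ES | Ec | SE | bb | jj; E -> Ec | SE | jj.
TERM: introduce C -> b, A -> c, B -> j and substitute in every rule of length ≥2.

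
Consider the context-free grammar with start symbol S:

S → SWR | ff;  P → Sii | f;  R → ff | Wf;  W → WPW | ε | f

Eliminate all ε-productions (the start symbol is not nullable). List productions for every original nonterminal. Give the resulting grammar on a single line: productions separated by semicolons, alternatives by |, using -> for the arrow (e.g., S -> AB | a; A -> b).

S -> SR | ff | SWR; P -> f | Sii; R -> f | Wf | ff; W -> P | f | PW | WP | WPW

Nullable set: {W}.
S -> SWR: W nullable, giving SR | SWR.
R -> Wf: W nullable, giving Wf | f.
Drop W -> ε.
W -> WPW: W, W nullable, giving P | PW | WP | WPW.
Unchanged (no nullable symbols): S -> ff; P -> Sii; P -> f; R -> ff; W -> f.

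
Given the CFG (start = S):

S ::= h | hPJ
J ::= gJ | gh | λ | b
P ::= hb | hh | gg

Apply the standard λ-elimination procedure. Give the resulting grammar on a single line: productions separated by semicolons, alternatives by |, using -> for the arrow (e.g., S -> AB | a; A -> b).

Nullable set: {J}.
S -> hPJ: J nullable, giving hP | hPJ.
Drop J -> λ.
J -> gJ: J nullable, giving g | gJ.
Unchanged (no nullable symbols): S -> h; J -> b; J -> gh; P -> gg; P -> hb; P -> hh.

S -> h | hP | hPJ; J -> b | g | gJ | gh; P -> gg | hb | hh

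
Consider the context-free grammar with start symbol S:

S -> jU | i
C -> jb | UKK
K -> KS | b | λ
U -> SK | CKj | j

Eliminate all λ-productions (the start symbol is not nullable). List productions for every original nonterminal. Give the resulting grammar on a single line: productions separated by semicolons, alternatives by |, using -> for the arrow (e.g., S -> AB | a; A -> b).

Nullable set: {K}.
C -> UKK: K, K nullable, giving U | UK | UKK.
Drop K -> λ.
K -> KS: K nullable, giving KS | S.
U -> CKj: K nullable, giving CKj | Cj.
U -> SK: K nullable, giving S | SK.
Unchanged (no nullable symbols): S -> i; S -> jU; C -> jb; K -> b; U -> j.

S -> i | jU; C -> U | UK | jb | UKK; K -> S | b | KS; U -> S | j | Cj | SK | CKj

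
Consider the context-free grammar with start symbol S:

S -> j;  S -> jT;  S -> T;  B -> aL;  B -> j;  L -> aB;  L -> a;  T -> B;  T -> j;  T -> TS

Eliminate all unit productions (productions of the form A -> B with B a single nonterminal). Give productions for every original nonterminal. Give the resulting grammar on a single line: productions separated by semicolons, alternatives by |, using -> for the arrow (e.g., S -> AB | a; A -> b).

S -> j | TS | aL | jT; B -> j | aL; L -> a | aB; T -> j | TS | aL

Unit productions: S->T, T->B.
Unit pairs (A ⇒* B via units): (S,B), (S,T), (T,B).
S: inherits non-unit rules of {B, S, T} → TS | aL | j | jT.
B: inherits non-unit rules of {B} → aL | j.
L: inherits non-unit rules of {L} → a | aB.
T: inherits non-unit rules of {B, T} → TS | aL | j.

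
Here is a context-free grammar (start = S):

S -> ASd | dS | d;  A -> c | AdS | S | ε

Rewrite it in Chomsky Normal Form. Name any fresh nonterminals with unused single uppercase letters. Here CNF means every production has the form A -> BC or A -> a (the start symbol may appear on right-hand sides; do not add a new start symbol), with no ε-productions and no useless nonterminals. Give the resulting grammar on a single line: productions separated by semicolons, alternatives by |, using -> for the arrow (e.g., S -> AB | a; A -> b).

Nullable: {A}; after ε-elimination: S -> d | Sd | dS | ASd; A -> S | c | dS | AdS.
After unit-elimination: S -> d | Sd | dS | ASd; A -> c | d | Sd | dS | ASd | AdS.
TERM: introduce B -> d and substitute in every rule of length ≥2.
BIN: A -> ABS becomes A -> AC, C -> BS; A -> ASB becomes A -> AD, D -> SB; S -> ASB becomes S -> AE, E -> SB.

S -> d | AE | BS | SB; A -> c | d | AC | AD | BS | SB; B -> d; C -> BS; D -> SB; E -> SB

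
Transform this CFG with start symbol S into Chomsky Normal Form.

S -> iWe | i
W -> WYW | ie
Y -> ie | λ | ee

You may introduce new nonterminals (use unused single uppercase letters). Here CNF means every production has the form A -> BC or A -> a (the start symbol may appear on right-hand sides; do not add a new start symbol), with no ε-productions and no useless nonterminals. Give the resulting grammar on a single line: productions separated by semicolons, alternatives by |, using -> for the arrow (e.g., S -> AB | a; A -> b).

Nullable: {Y}; after ε-elimination: S -> i | iWe; W -> WW | ie | WYW; Y -> ee | ie.
No unit productions to eliminate.
TERM: introduce B -> e, A -> i and substitute in every rule of length ≥2.
BIN: S -> AWB becomes S -> AC, C -> WB; W -> WYW becomes W -> WD, D -> YW.

S -> i | AC; A -> i; B -> e; C -> WB; D -> YW; W -> AB | WD | WW; Y -> AB | BB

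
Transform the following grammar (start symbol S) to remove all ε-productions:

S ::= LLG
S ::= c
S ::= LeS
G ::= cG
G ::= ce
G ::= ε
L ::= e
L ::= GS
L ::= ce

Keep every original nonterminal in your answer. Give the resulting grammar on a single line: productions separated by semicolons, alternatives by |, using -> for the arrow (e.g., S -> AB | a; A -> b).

S -> c | LL | LLG | LeS; G -> c | cG | ce; L -> S | e | GS | ce

Nullable set: {G}.
S -> LLG: G nullable, giving LL | LLG.
Drop G -> ε.
G -> cG: G nullable, giving c | cG.
L -> GS: G nullable, giving GS | S.
Unchanged (no nullable symbols): S -> LeS; S -> c; G -> ce; L -> ce; L -> e.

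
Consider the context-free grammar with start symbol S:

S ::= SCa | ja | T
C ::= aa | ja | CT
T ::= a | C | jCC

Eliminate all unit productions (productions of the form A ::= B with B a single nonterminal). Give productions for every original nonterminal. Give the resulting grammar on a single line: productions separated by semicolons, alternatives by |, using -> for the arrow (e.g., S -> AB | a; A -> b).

S -> a | CT | aa | ja | SCa | jCC; C -> CT | aa | ja; T -> a | CT | aa | ja | jCC

Unit productions: S->T, T->C.
Unit pairs (A ⇒* B via units): (S,C), (S,T), (T,C).
S: inherits non-unit rules of {C, S, T} → CT | SCa | a | aa | jCC | ja.
C: inherits non-unit rules of {C} → CT | aa | ja.
T: inherits non-unit rules of {C, T} → CT | a | aa | jCC | ja.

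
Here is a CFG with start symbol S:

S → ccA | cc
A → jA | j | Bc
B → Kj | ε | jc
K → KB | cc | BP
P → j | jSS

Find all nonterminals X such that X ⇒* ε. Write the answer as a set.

Directly nullable (have an ε-rule): {B}.
Not nullable: A, K, P, S — each has a terminal in every rule's right-hand side or depends on a non-nullable symbol.

{B}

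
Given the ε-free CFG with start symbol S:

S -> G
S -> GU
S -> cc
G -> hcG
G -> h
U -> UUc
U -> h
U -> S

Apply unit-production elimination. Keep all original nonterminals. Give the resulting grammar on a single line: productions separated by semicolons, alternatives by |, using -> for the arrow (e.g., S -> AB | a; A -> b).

Unit productions: S->G, U->S.
Unit pairs (A ⇒* B via units): (S,G), (U,G), (U,S).
S: inherits non-unit rules of {G, S} → GU | cc | h | hcG.
G: inherits non-unit rules of {G} → h | hcG.
U: inherits non-unit rules of {G, S, U} → GU | UUc | cc | h | hcG.

S -> h | GU | cc | hcG; G -> h | hcG; U -> h | GU | cc | UUc | hcG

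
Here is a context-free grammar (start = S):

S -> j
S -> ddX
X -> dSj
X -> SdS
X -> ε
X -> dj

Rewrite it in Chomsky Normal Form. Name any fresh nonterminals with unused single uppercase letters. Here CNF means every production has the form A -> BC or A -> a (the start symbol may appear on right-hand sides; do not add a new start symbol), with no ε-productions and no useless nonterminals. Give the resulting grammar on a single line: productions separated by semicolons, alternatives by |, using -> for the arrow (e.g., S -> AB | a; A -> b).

S -> j | AA | AC; A -> d; B -> j; C -> AX; D -> SB; E -> AS; X -> AB | AD | SE

Nullable: {X}; after ε-elimination: S -> j | dd | ddX; X -> dj | SdS | dSj.
No unit productions to eliminate.
TERM: introduce A -> d, B -> j and substitute in every rule of length ≥2.
BIN: S -> AAX becomes S -> AC, C -> AX; X -> ASB becomes X -> AD, D -> SB; X -> SAS becomes X -> SE, E -> AS.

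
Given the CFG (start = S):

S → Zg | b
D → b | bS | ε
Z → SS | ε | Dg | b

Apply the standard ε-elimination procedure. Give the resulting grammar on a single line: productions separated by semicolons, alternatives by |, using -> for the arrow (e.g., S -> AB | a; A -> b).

Nullable set: {D, Z}.
S -> Zg: Z nullable, giving Zg | g.
Drop D -> ε.
Drop Z -> ε.
Z -> Dg: D nullable, giving Dg | g.
Unchanged (no nullable symbols): S -> b; D -> b; D -> bS; Z -> SS; Z -> b.

S -> b | g | Zg; D -> b | bS; Z -> b | g | Dg | SS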